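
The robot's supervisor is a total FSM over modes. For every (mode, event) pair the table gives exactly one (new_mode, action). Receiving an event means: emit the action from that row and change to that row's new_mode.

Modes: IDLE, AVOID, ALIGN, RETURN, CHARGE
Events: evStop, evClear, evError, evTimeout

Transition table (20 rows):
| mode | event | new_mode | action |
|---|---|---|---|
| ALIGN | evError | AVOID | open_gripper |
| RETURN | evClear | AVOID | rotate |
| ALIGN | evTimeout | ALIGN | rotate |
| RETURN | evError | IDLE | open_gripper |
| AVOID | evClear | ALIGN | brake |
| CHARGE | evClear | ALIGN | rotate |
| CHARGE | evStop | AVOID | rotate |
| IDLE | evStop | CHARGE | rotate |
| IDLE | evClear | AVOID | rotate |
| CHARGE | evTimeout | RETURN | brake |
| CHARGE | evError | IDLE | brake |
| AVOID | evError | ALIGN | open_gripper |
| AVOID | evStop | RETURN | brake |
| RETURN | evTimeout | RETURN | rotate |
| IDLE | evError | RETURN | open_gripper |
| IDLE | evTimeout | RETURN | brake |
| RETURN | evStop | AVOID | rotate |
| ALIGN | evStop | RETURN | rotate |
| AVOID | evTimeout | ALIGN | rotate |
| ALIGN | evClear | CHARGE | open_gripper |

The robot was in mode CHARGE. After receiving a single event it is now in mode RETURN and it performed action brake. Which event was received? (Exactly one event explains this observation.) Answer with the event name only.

try evStop: (CHARGE, evStop) → (AVOID, rotate)
try evClear: (CHARGE, evClear) → (ALIGN, rotate)
try evError: (CHARGE, evError) → (IDLE, brake)
try evTimeout: (CHARGE, evTimeout) → (RETURN, brake)  ← matches

evTimeout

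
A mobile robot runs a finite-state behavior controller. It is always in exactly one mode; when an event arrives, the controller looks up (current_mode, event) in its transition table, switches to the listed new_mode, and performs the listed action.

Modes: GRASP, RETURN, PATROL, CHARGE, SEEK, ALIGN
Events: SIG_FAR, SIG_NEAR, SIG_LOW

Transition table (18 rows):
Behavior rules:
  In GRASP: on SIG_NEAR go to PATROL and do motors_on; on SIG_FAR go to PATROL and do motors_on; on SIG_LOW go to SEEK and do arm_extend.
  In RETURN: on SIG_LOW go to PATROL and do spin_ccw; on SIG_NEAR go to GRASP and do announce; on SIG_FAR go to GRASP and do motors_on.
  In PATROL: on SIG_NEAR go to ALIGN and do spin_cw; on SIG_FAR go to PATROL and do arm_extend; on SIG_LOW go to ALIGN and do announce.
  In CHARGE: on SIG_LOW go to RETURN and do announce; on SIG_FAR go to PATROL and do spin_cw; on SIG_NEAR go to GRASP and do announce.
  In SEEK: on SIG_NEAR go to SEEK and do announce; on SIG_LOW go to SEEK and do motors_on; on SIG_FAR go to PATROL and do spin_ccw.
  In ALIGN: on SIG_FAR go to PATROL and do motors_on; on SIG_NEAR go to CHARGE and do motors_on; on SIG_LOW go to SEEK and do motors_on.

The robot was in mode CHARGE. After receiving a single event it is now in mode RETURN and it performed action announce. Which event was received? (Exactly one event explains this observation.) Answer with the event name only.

SIG_LOW

try SIG_FAR: (CHARGE, SIG_FAR) → (PATROL, spin_cw)
try SIG_NEAR: (CHARGE, SIG_NEAR) → (GRASP, announce)
try SIG_LOW: (CHARGE, SIG_LOW) → (RETURN, announce)  ← matches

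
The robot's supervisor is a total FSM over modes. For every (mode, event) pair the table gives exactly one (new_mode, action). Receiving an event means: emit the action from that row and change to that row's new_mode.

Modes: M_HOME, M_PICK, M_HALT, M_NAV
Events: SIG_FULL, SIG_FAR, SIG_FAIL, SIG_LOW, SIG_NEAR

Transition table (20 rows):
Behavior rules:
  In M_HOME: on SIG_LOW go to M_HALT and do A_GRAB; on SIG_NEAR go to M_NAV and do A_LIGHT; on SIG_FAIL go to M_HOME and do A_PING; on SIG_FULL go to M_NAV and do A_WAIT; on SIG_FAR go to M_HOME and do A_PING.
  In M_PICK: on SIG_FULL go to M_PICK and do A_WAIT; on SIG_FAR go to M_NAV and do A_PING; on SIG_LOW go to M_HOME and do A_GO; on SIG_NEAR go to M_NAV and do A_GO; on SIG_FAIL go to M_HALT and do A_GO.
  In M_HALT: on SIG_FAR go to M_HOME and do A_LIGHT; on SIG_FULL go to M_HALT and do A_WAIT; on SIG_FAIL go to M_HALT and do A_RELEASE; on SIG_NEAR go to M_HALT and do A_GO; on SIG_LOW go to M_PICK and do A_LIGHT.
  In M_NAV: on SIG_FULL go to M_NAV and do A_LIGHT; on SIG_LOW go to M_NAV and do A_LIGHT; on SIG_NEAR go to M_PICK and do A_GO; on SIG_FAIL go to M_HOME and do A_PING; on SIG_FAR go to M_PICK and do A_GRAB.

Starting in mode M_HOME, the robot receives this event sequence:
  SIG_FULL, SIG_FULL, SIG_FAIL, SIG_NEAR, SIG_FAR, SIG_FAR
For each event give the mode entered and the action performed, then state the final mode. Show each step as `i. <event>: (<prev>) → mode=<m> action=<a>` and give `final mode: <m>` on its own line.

final mode: M_NAV

1. SIG_FULL: (M_HOME) → mode=M_NAV action=A_WAIT
2. SIG_FULL: (M_NAV) → mode=M_NAV action=A_LIGHT
3. SIG_FAIL: (M_NAV) → mode=M_HOME action=A_PING
4. SIG_NEAR: (M_HOME) → mode=M_NAV action=A_LIGHT
5. SIG_FAR: (M_NAV) → mode=M_PICK action=A_GRAB
6. SIG_FAR: (M_PICK) → mode=M_NAV action=A_PING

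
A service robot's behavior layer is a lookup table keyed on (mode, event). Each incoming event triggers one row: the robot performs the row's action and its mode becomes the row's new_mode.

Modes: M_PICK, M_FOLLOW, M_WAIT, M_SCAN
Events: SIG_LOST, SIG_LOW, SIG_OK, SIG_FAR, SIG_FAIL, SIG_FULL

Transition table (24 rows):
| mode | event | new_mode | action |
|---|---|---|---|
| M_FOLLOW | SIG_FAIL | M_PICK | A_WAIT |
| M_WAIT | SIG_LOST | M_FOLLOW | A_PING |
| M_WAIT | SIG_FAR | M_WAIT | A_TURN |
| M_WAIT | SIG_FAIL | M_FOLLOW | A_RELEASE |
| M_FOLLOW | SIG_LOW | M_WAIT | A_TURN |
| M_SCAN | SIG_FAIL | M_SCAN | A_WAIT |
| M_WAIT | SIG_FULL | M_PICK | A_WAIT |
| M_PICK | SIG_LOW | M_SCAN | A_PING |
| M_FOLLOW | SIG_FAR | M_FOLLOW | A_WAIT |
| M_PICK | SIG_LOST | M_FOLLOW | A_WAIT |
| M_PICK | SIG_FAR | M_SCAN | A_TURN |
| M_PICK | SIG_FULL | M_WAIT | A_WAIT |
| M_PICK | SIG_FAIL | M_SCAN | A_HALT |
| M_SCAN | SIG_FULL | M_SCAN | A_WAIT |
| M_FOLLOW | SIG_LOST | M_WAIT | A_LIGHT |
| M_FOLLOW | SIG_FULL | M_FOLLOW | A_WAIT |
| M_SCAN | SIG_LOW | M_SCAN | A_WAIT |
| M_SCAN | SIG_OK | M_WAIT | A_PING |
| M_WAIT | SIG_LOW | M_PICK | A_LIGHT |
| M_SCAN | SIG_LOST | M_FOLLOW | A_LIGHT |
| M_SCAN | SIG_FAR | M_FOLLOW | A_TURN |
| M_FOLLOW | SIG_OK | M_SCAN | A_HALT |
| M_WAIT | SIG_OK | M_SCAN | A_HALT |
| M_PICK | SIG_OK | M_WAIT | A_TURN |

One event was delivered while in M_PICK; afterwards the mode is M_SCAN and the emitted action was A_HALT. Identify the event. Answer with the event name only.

SIG_FAIL

try SIG_LOST: (M_PICK, SIG_LOST) → (M_FOLLOW, A_WAIT)
try SIG_LOW: (M_PICK, SIG_LOW) → (M_SCAN, A_PING)
try SIG_OK: (M_PICK, SIG_OK) → (M_WAIT, A_TURN)
try SIG_FAR: (M_PICK, SIG_FAR) → (M_SCAN, A_TURN)
try SIG_FAIL: (M_PICK, SIG_FAIL) → (M_SCAN, A_HALT)  ← matches
try SIG_FULL: (M_PICK, SIG_FULL) → (M_WAIT, A_WAIT)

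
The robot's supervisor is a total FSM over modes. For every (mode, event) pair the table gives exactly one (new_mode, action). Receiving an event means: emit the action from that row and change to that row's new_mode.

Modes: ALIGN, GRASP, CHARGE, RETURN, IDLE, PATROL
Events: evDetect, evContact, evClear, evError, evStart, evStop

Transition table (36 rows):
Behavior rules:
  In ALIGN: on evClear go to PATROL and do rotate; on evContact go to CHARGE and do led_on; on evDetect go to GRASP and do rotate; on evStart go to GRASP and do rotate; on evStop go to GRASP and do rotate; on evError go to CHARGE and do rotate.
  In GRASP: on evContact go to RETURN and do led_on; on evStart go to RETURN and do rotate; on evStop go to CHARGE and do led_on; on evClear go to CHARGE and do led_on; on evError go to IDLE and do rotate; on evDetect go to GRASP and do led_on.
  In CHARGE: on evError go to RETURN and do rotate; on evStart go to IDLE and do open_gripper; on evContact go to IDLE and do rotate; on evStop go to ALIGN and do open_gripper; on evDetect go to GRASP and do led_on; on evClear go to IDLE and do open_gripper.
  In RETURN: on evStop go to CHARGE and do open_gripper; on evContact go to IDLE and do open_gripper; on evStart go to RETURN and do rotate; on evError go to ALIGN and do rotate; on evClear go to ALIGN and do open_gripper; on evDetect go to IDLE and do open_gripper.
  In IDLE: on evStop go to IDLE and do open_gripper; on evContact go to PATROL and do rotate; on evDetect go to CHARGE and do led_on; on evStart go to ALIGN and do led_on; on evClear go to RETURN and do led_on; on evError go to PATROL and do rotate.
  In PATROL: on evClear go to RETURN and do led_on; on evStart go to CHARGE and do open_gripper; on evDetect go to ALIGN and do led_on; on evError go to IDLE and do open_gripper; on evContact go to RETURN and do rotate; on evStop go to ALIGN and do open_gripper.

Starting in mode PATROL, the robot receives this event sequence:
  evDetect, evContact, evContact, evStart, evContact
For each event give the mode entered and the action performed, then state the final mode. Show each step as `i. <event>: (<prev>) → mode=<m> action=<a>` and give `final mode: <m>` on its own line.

final mode: CHARGE

1. evDetect: (PATROL) → mode=ALIGN action=led_on
2. evContact: (ALIGN) → mode=CHARGE action=led_on
3. evContact: (CHARGE) → mode=IDLE action=rotate
4. evStart: (IDLE) → mode=ALIGN action=led_on
5. evContact: (ALIGN) → mode=CHARGE action=led_on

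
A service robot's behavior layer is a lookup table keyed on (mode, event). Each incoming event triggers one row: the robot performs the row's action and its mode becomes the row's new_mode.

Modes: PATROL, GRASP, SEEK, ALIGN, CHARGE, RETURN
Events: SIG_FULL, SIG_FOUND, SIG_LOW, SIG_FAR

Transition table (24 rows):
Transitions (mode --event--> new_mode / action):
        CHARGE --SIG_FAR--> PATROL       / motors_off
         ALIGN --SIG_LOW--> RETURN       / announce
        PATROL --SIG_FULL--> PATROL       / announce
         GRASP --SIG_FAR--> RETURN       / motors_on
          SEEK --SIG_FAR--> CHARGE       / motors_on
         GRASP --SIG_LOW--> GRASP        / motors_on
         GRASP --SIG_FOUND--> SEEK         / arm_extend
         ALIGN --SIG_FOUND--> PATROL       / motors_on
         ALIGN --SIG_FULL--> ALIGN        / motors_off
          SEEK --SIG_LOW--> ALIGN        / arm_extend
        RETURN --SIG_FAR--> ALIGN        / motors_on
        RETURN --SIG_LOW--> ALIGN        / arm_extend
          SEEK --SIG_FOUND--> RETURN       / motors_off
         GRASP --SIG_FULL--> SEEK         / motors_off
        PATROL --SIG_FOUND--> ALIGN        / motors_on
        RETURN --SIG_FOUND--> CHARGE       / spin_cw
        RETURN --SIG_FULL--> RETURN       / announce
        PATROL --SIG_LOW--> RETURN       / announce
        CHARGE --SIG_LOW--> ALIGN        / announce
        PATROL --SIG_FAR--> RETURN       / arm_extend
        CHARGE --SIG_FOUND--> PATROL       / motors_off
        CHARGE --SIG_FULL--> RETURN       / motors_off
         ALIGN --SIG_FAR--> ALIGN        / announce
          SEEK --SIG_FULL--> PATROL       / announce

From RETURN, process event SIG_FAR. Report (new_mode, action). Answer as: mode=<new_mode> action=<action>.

current mode = RETURN; filter table to that mode:
  (RETURN, SIG_FAR) → (ALIGN, motors_on)  ← event matches
  (RETURN, SIG_LOW) → (ALIGN, arm_extend)
  (RETURN, SIG_FOUND) → (CHARGE, spin_cw)
  (RETURN, SIG_FULL) → (RETURN, announce)
event = SIG_FAR selects (ALIGN, motors_on)

mode=ALIGN action=motors_on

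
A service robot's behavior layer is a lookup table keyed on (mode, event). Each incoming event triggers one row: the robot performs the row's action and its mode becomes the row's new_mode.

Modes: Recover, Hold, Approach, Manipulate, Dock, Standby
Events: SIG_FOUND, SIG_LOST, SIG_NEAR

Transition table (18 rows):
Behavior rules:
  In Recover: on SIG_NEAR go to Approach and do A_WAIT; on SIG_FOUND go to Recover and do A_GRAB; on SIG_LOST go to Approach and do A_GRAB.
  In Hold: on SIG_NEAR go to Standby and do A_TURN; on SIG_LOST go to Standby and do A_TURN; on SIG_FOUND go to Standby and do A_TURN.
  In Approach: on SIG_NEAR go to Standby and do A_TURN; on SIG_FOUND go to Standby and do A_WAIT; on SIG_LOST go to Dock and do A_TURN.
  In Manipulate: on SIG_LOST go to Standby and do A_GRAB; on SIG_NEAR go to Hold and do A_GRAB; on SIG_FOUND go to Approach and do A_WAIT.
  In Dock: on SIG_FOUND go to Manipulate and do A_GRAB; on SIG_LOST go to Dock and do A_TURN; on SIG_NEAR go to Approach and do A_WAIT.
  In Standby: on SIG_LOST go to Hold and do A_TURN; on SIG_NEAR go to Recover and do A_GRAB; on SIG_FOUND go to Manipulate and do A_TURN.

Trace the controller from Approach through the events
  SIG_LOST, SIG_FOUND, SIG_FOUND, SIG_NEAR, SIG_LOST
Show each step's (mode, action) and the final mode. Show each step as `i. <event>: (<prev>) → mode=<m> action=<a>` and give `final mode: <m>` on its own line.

final mode: Hold

1. SIG_LOST: (Approach) → mode=Dock action=A_TURN
2. SIG_FOUND: (Dock) → mode=Manipulate action=A_GRAB
3. SIG_FOUND: (Manipulate) → mode=Approach action=A_WAIT
4. SIG_NEAR: (Approach) → mode=Standby action=A_TURN
5. SIG_LOST: (Standby) → mode=Hold action=A_TURN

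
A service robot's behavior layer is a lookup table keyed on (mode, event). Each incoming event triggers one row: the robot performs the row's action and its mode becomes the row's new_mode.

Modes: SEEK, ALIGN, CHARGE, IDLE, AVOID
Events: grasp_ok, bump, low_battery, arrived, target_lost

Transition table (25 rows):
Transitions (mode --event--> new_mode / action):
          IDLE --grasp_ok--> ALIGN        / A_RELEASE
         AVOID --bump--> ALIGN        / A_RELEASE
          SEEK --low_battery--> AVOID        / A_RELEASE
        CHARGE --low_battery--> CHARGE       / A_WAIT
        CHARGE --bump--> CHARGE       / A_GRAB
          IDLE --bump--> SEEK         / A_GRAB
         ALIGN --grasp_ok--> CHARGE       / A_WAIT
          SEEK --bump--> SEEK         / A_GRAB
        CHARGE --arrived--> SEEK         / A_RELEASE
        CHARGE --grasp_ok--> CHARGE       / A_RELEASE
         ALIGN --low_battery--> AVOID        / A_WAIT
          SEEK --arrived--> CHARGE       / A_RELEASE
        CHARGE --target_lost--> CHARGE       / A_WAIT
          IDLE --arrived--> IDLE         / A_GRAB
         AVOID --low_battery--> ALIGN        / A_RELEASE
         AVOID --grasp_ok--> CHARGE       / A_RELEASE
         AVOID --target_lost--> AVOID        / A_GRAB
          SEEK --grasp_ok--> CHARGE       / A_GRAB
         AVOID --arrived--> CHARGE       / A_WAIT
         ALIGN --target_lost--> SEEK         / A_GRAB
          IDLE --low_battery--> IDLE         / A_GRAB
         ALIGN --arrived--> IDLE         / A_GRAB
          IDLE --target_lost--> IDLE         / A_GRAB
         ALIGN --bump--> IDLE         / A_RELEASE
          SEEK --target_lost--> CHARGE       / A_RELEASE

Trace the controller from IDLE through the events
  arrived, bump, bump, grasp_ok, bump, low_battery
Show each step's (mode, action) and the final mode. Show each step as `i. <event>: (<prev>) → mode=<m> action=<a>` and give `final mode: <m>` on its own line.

1. arrived: (IDLE) → mode=IDLE action=A_GRAB
2. bump: (IDLE) → mode=SEEK action=A_GRAB
3. bump: (SEEK) → mode=SEEK action=A_GRAB
4. grasp_ok: (SEEK) → mode=CHARGE action=A_GRAB
5. bump: (CHARGE) → mode=CHARGE action=A_GRAB
6. low_battery: (CHARGE) → mode=CHARGE action=A_WAIT

final mode: CHARGE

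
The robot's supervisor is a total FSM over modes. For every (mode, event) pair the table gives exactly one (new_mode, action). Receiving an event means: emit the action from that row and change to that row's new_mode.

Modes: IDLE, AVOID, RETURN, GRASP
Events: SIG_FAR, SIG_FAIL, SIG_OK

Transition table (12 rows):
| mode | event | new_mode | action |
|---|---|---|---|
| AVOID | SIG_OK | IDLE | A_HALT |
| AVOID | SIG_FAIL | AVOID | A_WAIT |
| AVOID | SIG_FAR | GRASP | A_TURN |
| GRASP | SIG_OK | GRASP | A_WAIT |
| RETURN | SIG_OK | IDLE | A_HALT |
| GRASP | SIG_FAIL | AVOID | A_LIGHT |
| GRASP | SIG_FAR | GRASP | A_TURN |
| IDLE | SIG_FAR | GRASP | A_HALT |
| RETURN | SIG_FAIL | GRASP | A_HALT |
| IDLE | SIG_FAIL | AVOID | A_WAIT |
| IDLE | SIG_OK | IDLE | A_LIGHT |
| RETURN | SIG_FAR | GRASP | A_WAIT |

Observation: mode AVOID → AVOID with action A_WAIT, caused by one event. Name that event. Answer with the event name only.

try SIG_FAR: (AVOID, SIG_FAR) → (GRASP, A_TURN)
try SIG_FAIL: (AVOID, SIG_FAIL) → (AVOID, A_WAIT)  ← matches
try SIG_OK: (AVOID, SIG_OK) → (IDLE, A_HALT)

SIG_FAIL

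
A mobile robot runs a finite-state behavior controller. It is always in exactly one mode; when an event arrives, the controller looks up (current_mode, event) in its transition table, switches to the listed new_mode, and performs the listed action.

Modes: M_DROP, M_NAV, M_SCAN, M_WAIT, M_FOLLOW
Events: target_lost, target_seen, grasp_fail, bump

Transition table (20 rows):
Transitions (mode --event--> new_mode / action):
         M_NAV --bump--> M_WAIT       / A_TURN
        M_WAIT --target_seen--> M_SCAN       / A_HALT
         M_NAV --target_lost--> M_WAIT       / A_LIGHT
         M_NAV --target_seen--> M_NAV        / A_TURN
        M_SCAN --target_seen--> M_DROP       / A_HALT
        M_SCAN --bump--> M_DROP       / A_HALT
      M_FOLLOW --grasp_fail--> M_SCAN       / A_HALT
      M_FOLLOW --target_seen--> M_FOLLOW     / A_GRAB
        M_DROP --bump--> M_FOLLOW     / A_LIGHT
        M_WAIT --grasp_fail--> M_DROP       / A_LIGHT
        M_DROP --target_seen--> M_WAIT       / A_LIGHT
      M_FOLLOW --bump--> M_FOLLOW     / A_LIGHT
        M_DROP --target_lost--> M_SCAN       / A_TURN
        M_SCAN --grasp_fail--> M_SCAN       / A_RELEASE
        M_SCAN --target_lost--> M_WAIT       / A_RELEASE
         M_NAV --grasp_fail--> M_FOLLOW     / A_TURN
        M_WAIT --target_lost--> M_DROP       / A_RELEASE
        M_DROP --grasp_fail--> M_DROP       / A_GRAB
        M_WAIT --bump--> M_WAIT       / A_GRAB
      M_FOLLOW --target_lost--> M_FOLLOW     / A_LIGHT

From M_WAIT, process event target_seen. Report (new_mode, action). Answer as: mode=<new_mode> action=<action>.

current mode = M_WAIT; filter table to that mode:
  (M_WAIT, target_seen) → (M_SCAN, A_HALT)  ← event matches
  (M_WAIT, grasp_fail) → (M_DROP, A_LIGHT)
  (M_WAIT, target_lost) → (M_DROP, A_RELEASE)
  (M_WAIT, bump) → (M_WAIT, A_GRAB)
event = target_seen selects (M_SCAN, A_HALT)

mode=M_SCAN action=A_HALT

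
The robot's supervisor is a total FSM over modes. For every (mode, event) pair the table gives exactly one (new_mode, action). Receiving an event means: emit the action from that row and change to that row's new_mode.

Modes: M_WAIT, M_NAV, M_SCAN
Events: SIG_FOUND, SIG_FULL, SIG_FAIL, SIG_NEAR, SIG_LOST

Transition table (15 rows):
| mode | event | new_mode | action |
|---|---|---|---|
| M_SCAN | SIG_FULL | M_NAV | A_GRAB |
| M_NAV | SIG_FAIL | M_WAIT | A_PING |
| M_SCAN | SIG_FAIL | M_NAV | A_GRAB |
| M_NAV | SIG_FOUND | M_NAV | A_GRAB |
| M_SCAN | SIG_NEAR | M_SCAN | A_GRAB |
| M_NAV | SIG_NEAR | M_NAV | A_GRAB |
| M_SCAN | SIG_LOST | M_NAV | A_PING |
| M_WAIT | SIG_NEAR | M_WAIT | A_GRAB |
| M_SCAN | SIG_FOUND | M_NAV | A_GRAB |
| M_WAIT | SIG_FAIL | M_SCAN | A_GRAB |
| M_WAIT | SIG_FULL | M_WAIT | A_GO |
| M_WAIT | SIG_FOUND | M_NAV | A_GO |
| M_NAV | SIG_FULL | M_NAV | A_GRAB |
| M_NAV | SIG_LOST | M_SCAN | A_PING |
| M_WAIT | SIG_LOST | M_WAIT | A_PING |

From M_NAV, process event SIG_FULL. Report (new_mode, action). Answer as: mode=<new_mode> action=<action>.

current mode = M_NAV; filter table to that mode:
  (M_NAV, SIG_FAIL) → (M_WAIT, A_PING)
  (M_NAV, SIG_FOUND) → (M_NAV, A_GRAB)
  (M_NAV, SIG_NEAR) → (M_NAV, A_GRAB)
  (M_NAV, SIG_FULL) → (M_NAV, A_GRAB)  ← event matches
  (M_NAV, SIG_LOST) → (M_SCAN, A_PING)
event = SIG_FULL selects (M_NAV, A_GRAB)

mode=M_NAV action=A_GRAB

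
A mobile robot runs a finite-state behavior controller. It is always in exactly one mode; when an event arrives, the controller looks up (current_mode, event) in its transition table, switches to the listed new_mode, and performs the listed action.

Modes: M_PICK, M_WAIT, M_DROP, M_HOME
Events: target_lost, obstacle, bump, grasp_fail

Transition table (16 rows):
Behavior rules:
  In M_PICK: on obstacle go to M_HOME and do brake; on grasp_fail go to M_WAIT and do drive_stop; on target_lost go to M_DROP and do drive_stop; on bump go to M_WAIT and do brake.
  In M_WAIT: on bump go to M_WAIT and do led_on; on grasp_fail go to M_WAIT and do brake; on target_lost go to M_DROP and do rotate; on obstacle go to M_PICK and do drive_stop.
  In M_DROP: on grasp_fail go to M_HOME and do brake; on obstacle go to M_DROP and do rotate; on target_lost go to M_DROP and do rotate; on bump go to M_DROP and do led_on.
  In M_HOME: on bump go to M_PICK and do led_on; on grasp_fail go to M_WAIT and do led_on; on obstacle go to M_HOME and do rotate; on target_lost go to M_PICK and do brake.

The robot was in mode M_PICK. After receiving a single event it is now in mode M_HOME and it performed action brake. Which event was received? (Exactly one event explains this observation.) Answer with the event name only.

obstacle

try target_lost: (M_PICK, target_lost) → (M_DROP, drive_stop)
try obstacle: (M_PICK, obstacle) → (M_HOME, brake)  ← matches
try bump: (M_PICK, bump) → (M_WAIT, brake)
try grasp_fail: (M_PICK, grasp_fail) → (M_WAIT, drive_stop)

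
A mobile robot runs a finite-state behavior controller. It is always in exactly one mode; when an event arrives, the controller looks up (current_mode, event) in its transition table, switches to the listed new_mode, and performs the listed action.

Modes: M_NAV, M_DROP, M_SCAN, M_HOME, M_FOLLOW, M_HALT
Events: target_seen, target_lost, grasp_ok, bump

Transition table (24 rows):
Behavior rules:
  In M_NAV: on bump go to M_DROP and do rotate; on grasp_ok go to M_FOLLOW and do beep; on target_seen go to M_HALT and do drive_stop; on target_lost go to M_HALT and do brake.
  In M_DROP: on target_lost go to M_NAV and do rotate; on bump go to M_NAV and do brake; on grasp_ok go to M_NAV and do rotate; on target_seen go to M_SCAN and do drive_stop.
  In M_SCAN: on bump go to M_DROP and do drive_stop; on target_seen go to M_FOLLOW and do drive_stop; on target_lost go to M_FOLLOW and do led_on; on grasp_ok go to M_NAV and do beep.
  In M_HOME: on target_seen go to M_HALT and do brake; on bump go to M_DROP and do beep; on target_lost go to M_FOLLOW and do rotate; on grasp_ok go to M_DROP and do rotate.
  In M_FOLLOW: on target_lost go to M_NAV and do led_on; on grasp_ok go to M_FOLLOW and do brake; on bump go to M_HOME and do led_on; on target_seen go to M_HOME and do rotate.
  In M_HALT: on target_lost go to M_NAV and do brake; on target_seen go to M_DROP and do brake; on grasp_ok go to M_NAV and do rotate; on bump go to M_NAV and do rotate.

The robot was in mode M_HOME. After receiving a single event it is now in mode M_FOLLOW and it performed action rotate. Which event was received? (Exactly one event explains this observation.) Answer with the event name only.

target_lost

try target_seen: (M_HOME, target_seen) → (M_HALT, brake)
try target_lost: (M_HOME, target_lost) → (M_FOLLOW, rotate)  ← matches
try grasp_ok: (M_HOME, grasp_ok) → (M_DROP, rotate)
try bump: (M_HOME, bump) → (M_DROP, beep)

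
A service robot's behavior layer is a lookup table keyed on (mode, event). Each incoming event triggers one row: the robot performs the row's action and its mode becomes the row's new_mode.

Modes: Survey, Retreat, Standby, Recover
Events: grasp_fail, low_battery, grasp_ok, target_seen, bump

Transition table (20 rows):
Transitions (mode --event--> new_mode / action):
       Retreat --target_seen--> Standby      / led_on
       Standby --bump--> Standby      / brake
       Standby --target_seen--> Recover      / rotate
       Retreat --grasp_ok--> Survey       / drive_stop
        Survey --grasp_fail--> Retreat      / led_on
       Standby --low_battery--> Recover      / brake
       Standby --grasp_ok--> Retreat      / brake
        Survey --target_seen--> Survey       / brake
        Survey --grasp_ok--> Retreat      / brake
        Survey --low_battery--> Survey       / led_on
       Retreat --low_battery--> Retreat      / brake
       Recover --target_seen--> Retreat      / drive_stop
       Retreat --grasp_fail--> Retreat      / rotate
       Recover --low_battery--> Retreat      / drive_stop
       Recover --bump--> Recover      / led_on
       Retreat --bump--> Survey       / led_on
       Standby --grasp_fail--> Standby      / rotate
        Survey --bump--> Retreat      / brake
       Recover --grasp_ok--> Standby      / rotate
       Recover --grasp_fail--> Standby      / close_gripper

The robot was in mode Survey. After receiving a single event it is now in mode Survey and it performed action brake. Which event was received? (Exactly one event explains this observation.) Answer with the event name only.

target_seen

try grasp_fail: (Survey, grasp_fail) → (Retreat, led_on)
try low_battery: (Survey, low_battery) → (Survey, led_on)
try grasp_ok: (Survey, grasp_ok) → (Retreat, brake)
try target_seen: (Survey, target_seen) → (Survey, brake)  ← matches
try bump: (Survey, bump) → (Retreat, brake)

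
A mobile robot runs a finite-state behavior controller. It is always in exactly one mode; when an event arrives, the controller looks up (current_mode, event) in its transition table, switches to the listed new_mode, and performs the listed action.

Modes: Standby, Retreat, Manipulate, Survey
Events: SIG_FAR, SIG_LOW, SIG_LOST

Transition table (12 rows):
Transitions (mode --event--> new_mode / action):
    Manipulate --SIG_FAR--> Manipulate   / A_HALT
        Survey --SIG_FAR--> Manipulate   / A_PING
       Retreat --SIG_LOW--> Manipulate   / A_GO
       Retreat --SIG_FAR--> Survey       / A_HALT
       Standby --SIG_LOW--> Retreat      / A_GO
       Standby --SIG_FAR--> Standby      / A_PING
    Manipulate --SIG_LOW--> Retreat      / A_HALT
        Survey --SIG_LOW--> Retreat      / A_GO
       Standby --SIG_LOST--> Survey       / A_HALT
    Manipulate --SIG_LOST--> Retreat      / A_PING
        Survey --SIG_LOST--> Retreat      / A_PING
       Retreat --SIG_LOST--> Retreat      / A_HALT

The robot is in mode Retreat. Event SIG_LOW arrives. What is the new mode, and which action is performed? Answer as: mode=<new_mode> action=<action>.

mode=Manipulate action=A_GO

current mode = Retreat; filter table to that mode:
  (Retreat, SIG_LOW) → (Manipulate, A_GO)  ← event matches
  (Retreat, SIG_FAR) → (Survey, A_HALT)
  (Retreat, SIG_LOST) → (Retreat, A_HALT)
event = SIG_LOW selects (Manipulate, A_GO)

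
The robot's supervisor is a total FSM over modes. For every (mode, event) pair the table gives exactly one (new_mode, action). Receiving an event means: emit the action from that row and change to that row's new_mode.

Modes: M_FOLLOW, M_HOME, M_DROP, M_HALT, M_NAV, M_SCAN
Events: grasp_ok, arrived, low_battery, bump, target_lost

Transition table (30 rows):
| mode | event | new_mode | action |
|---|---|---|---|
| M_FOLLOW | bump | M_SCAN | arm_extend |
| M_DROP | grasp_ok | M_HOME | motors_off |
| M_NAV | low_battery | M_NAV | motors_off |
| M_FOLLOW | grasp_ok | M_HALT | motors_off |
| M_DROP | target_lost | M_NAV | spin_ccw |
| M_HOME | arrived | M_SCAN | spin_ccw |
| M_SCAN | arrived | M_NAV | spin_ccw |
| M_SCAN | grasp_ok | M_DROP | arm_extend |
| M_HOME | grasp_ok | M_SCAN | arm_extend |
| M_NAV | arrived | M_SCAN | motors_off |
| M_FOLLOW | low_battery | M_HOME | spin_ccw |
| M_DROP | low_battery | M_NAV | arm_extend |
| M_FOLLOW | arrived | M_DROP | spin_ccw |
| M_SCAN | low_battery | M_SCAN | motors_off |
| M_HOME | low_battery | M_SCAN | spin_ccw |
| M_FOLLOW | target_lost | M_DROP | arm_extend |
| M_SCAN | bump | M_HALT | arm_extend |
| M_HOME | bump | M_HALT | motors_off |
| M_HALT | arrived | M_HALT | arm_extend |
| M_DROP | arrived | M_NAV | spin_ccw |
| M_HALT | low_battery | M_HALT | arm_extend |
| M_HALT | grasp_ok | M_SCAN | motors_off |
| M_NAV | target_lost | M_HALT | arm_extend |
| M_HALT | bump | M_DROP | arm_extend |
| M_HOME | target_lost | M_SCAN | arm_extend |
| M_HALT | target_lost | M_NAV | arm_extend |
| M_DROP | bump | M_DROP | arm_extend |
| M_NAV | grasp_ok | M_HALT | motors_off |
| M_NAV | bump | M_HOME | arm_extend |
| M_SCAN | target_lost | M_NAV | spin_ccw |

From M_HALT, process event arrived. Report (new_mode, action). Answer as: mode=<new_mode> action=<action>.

current mode = M_HALT; filter table to that mode:
  (M_HALT, arrived) → (M_HALT, arm_extend)  ← event matches
  (M_HALT, low_battery) → (M_HALT, arm_extend)
  (M_HALT, grasp_ok) → (M_SCAN, motors_off)
  (M_HALT, bump) → (M_DROP, arm_extend)
  (M_HALT, target_lost) → (M_NAV, arm_extend)
event = arrived selects (M_HALT, arm_extend)

mode=M_HALT action=arm_extend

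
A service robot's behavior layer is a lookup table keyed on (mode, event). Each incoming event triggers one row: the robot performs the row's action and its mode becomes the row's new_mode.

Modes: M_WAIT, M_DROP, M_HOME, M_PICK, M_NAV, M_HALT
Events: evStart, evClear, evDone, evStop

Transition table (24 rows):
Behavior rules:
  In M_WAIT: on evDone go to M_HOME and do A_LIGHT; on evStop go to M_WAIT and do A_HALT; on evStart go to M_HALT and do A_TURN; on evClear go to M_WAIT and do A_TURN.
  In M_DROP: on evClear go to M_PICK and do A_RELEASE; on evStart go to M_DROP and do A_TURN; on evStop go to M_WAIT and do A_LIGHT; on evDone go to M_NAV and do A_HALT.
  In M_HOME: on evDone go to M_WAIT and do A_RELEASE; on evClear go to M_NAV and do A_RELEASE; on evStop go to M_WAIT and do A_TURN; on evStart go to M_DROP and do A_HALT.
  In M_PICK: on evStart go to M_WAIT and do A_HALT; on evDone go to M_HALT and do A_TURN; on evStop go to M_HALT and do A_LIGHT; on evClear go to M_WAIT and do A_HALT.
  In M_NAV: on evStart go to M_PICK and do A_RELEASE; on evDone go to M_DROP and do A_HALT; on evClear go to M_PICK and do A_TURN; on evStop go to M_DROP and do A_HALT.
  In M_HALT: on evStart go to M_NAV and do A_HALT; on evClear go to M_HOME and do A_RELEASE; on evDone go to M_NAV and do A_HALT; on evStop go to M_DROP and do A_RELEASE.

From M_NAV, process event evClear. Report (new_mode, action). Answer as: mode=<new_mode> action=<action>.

mode=M_PICK action=A_TURN

current mode = M_NAV; filter table to that mode:
  (M_NAV, evStart) → (M_PICK, A_RELEASE)
  (M_NAV, evDone) → (M_DROP, A_HALT)
  (M_NAV, evClear) → (M_PICK, A_TURN)  ← event matches
  (M_NAV, evStop) → (M_DROP, A_HALT)
event = evClear selects (M_PICK, A_TURN)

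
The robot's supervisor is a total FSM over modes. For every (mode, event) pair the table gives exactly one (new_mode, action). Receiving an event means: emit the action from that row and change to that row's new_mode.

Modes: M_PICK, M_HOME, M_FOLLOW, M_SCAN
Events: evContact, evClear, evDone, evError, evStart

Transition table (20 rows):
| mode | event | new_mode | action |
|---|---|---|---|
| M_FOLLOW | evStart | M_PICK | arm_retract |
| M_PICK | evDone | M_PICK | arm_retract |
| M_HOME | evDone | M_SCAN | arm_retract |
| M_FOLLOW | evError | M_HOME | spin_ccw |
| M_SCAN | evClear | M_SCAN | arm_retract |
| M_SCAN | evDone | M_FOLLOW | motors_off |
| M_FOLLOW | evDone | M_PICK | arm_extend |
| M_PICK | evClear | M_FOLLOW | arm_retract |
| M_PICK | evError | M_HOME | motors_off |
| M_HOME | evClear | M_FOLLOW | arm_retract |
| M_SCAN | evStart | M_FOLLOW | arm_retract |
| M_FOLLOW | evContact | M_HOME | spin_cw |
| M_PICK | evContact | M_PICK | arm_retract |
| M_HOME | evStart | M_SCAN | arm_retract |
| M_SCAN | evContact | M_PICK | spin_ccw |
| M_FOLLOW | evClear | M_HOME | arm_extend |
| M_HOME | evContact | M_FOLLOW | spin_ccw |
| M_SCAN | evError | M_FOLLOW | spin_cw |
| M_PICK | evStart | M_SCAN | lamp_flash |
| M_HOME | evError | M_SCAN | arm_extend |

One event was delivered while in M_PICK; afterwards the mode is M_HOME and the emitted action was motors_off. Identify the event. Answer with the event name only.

evError

try evContact: (M_PICK, evContact) → (M_PICK, arm_retract)
try evClear: (M_PICK, evClear) → (M_FOLLOW, arm_retract)
try evDone: (M_PICK, evDone) → (M_PICK, arm_retract)
try evError: (M_PICK, evError) → (M_HOME, motors_off)  ← matches
try evStart: (M_PICK, evStart) → (M_SCAN, lamp_flash)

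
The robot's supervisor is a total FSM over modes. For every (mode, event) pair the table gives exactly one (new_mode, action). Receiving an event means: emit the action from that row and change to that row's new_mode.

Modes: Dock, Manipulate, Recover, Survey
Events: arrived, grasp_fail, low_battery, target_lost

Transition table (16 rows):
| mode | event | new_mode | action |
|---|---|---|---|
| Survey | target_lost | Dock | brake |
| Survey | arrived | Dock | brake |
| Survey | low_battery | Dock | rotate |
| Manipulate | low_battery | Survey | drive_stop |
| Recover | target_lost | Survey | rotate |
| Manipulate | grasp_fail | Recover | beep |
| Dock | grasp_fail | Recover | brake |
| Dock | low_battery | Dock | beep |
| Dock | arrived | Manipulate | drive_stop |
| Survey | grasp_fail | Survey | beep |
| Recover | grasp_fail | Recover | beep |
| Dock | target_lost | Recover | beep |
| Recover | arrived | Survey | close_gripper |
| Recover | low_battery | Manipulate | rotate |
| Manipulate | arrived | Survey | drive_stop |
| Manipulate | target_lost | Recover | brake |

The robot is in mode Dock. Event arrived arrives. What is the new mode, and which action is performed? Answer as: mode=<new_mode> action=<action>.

current mode = Dock; filter table to that mode:
  (Dock, grasp_fail) → (Recover, brake)
  (Dock, low_battery) → (Dock, beep)
  (Dock, arrived) → (Manipulate, drive_stop)  ← event matches
  (Dock, target_lost) → (Recover, beep)
event = arrived selects (Manipulate, drive_stop)

mode=Manipulate action=drive_stop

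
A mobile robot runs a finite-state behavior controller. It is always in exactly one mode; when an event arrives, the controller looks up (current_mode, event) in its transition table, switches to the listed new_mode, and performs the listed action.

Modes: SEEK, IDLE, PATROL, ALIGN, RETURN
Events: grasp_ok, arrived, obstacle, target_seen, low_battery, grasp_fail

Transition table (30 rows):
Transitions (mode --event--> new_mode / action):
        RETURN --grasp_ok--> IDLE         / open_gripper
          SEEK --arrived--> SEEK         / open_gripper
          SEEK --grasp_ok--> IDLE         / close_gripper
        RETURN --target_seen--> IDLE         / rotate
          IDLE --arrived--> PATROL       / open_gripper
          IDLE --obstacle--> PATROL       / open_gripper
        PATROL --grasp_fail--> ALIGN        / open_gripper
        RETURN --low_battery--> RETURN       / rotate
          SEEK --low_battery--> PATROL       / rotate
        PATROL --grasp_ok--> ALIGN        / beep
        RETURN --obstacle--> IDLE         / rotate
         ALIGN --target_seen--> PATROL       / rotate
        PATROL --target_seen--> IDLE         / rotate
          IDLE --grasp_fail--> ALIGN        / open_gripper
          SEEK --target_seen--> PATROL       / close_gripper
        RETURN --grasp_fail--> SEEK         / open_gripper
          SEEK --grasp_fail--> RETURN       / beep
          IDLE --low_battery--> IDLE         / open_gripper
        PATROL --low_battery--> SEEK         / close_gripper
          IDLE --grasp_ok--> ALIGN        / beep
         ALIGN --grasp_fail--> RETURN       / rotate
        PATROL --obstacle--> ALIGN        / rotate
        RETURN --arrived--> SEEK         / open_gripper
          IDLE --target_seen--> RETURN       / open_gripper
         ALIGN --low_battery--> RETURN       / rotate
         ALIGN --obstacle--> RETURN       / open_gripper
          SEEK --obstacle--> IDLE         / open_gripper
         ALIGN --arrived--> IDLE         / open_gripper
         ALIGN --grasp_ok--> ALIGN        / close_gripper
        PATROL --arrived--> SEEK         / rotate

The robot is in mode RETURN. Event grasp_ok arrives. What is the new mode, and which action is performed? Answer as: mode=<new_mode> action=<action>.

mode=IDLE action=open_gripper

current mode = RETURN; filter table to that mode:
  (RETURN, grasp_ok) → (IDLE, open_gripper)  ← event matches
  (RETURN, target_seen) → (IDLE, rotate)
  (RETURN, low_battery) → (RETURN, rotate)
  (RETURN, obstacle) → (IDLE, rotate)
  (RETURN, grasp_fail) → (SEEK, open_gripper)
  (RETURN, arrived) → (SEEK, open_gripper)
event = grasp_ok selects (IDLE, open_gripper)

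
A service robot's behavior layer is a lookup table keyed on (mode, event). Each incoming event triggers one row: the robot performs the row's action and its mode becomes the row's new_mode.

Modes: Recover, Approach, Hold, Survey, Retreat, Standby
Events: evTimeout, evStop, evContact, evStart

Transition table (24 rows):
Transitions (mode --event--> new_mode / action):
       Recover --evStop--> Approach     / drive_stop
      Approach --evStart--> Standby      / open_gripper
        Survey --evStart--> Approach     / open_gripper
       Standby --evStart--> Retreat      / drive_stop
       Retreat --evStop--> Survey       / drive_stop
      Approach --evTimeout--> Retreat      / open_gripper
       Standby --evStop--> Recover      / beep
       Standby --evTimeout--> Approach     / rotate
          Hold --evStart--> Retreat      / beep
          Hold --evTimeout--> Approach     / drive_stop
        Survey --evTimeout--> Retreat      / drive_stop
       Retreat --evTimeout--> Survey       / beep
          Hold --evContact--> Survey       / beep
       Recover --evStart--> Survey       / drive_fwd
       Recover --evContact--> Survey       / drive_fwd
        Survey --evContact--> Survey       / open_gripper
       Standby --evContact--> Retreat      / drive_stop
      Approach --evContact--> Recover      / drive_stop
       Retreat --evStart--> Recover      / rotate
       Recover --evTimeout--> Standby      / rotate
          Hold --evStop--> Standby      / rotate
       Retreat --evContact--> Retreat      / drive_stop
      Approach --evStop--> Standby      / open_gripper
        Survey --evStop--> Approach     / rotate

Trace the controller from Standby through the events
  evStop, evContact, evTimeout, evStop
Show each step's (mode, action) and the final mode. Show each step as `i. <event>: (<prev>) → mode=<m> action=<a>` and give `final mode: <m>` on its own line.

1. evStop: (Standby) → mode=Recover action=beep
2. evContact: (Recover) → mode=Survey action=drive_fwd
3. evTimeout: (Survey) → mode=Retreat action=drive_stop
4. evStop: (Retreat) → mode=Survey action=drive_stop

final mode: Survey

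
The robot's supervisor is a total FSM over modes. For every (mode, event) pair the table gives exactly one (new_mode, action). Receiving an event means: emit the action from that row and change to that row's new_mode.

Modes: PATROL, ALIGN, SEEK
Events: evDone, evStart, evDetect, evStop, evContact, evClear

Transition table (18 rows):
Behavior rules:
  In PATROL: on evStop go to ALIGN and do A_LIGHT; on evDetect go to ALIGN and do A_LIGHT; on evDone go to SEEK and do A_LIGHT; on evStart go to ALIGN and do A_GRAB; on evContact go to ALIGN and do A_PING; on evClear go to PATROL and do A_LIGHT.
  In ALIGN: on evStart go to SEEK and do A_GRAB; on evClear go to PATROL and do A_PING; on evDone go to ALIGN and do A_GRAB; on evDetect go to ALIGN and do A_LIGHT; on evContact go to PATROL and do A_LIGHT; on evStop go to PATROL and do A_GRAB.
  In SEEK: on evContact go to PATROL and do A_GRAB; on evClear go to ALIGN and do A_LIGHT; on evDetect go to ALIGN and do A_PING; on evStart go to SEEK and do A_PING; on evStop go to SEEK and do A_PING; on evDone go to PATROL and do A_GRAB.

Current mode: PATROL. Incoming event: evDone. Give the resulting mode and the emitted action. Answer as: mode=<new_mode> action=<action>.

mode=SEEK action=A_LIGHT

current mode = PATROL; filter table to that mode:
  (PATROL, evStop) → (ALIGN, A_LIGHT)
  (PATROL, evDetect) → (ALIGN, A_LIGHT)
  (PATROL, evDone) → (SEEK, A_LIGHT)  ← event matches
  (PATROL, evStart) → (ALIGN, A_GRAB)
  (PATROL, evContact) → (ALIGN, A_PING)
  (PATROL, evClear) → (PATROL, A_LIGHT)
event = evDone selects (SEEK, A_LIGHT)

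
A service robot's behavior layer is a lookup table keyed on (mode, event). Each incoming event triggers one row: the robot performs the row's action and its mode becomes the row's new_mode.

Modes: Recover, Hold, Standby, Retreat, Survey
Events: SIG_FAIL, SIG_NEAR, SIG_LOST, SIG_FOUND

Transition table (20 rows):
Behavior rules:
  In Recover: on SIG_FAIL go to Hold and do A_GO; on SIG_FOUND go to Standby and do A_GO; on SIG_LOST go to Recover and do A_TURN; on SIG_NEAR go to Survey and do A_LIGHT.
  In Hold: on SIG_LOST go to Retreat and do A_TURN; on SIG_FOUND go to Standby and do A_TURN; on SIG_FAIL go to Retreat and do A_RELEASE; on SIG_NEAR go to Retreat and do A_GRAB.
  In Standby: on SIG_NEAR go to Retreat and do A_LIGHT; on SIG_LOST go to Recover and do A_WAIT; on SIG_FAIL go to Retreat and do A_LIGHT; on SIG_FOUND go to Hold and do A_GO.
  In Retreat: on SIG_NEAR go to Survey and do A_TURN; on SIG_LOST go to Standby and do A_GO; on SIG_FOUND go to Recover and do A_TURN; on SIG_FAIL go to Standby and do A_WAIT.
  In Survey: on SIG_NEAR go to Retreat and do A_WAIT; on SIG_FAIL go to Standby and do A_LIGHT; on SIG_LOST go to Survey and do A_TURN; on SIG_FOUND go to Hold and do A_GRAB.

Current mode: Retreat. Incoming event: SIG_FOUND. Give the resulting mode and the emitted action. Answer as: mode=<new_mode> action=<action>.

current mode = Retreat; filter table to that mode:
  (Retreat, SIG_NEAR) → (Survey, A_TURN)
  (Retreat, SIG_LOST) → (Standby, A_GO)
  (Retreat, SIG_FOUND) → (Recover, A_TURN)  ← event matches
  (Retreat, SIG_FAIL) → (Standby, A_WAIT)
event = SIG_FOUND selects (Recover, A_TURN)

mode=Recover action=A_TURN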